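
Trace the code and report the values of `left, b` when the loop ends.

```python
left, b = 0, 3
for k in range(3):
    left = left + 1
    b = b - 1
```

Let's trace through this code step by step.

Initialize: left = 0
Initialize: b = 3
Entering loop: for k in range(3):
After iteration 1: k = 0, left = 1, b = 2
After iteration 2: k = 1, left = 2, b = 1
After iteration 3: k = 2, left = 3, b = 0
Loop ends.

Final answer: 3, 0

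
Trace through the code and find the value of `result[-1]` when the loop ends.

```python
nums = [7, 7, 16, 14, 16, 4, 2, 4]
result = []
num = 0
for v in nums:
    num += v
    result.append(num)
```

Let's trace through this code step by step.

Initialize: nums = [7, 7, 16, 14, 16, 4, 2, 4]
Initialize: result = []
Initialize: num = 0
Entering loop: for v in nums:
After iteration 1: v = 7, result = [7], num = 7
After iteration 2: v = 7, result = [7, 14], num = 14
After iteration 3: v = 16, result = [7, 14, 30], num = 30
After iteration 4: v = 14, result = [7, 14, 30, 44], num = 44
After iteration 5: v = 16, result = [7, 14, 30, 44, 60], num = 60
After iteration 6: v = 4, result = [7, 14, 30, 44, 60, 64], num = 64
After iteration 7: v = 2, result = [7, 14, 30, 44, 60, 64, 66], num = 66
After iteration 8: v = 4, result = [7, 14, 30, 44, 60, 64, 66, 70], num = 70
Loop ends.
result[-1] = 70

Final answer: 70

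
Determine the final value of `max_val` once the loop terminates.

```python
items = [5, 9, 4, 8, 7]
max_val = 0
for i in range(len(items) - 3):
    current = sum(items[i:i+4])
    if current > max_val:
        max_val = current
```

Let's trace through this code step by step.

Initialize: items = [5, 9, 4, 8, 7]
Initialize: max_val = 0
Entering loop: for i in range(len(items) - 3):
After iteration 1: i = 0, max_val = 26, current = 26
After iteration 2: i = 1, max_val = 28, current = 28
Loop ends.

Final answer: 28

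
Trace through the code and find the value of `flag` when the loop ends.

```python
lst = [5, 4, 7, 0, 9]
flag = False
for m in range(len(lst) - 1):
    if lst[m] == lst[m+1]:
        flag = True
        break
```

Let's trace through this code step by step.

Initialize: lst = [5, 4, 7, 0, 9]
Initialize: flag = False
Entering loop: for m in range(len(lst) - 1):
After iteration 1: m = 0, flag = False
After iteration 2: m = 1, flag = False
After iteration 3: m = 2, flag = False
After iteration 4: m = 3, flag = False
Loop ends.

Final answer: False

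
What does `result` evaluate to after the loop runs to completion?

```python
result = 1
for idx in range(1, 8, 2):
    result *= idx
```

Let's trace through this code step by step.

Initialize: result = 1
Entering loop: for idx in range(1, 8, 2):
After iteration 1: idx = 1, result = 1
After iteration 2: idx = 3, result = 3
After iteration 3: idx = 5, result = 15
After iteration 4: idx = 7, result = 105
Loop ends.

Final answer: 105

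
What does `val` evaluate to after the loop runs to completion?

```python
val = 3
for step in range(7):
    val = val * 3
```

Let's trace through this code step by step.

Initialize: val = 3
Entering loop: for step in range(7):
After iteration 1: step = 0, val = 9
After iteration 2: step = 1, val = 27
After iteration 3: step = 2, val = 81
After iteration 4: step = 3, val = 243
After iteration 5: step = 4, val = 729
After iteration 6: step = 5, val = 2187
After iteration 7: step = 6, val = 6561
Loop ends.

Final answer: 6561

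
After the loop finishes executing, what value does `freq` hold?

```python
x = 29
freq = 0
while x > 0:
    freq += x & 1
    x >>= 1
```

Let's trace through this code step by step.

Initialize: x = 29
Initialize: freq = 0
Entering loop: while x > 0:
After iteration 1: x = 14, freq = 1
After iteration 2: x = 7, freq = 1
After iteration 3: x = 3, freq = 2
After iteration 4: x = 1, freq = 3
After iteration 5: x = 0, freq = 4
Loop ends.

Final answer: 4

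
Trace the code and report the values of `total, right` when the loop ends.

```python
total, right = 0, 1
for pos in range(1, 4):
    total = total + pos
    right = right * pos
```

Let's trace through this code step by step.

Initialize: total = 0
Initialize: right = 1
Entering loop: for pos in range(1, 4):
After iteration 1: pos = 1, total = 1, right = 1
After iteration 2: pos = 2, total = 3, right = 2
After iteration 3: pos = 3, total = 6, right = 6
Loop ends.

Final answer: 6, 6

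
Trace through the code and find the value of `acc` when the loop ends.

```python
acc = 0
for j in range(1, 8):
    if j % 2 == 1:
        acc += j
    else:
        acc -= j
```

Let's trace through this code step by step.

Initialize: acc = 0
Entering loop: for j in range(1, 8):
After iteration 1: j = 1, acc = 1
After iteration 2: j = 2, acc = -1
After iteration 3: j = 3, acc = 2
After iteration 4: j = 4, acc = -2
After iteration 5: j = 5, acc = 3
After iteration 6: j = 6, acc = -3
After iteration 7: j = 7, acc = 4
Loop ends.

Final answer: 4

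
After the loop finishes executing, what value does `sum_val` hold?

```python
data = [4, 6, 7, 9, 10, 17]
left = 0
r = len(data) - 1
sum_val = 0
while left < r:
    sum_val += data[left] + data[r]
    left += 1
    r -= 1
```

Let's trace through this code step by step.

Initialize: data = [4, 6, 7, 9, 10, 17]
Initialize: left = 0
Initialize: r = 5
Initialize: sum_val = 0
Entering loop: while left < r:
After iteration 1: left = 1, r = 4, sum_val = 21
After iteration 2: left = 2, r = 3, sum_val = 37
After iteration 3: left = 3, r = 2, sum_val = 53
Loop ends.

Final answer: 53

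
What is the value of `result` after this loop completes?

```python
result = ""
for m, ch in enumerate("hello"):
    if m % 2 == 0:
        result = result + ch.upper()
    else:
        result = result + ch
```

Let's trace through this code step by step.

Initialize: result = ''
Entering loop: for m, ch in enumerate("hello"):
After iteration 1: m = 0, ch = 'h', result = 'H'
After iteration 2: m = 1, ch = 'e', result = 'He'
After iteration 3: m = 2, ch = 'l', result = 'HeL'
After iteration 4: m = 3, ch = 'l', result = 'HeLl'
After iteration 5: m = 4, ch = 'o', result = 'HeLlO'
Loop ends.

Final answer: 'HeLlO'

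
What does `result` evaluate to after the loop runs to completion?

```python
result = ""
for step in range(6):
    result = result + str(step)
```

Let's trace through this code step by step.

Initialize: result = ''
Entering loop: for step in range(6):
After iteration 1: step = 0, result = '0'
After iteration 2: step = 1, result = '01'
After iteration 3: step = 2, result = '012'
After iteration 4: step = 3, result = '0123'
After iteration 5: step = 4, result = '01234'
After iteration 6: step = 5, result = '012345'
Loop ends.

Final answer: '012345'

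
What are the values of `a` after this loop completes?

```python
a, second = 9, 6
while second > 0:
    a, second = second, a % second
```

Let's trace through this code step by step.

Initialize: a = 9
Initialize: second = 6
Entering loop: while second > 0:
After iteration 1: a = 6, second = 3
After iteration 2: a = 3, second = 0
Loop ends.

Final answer: 3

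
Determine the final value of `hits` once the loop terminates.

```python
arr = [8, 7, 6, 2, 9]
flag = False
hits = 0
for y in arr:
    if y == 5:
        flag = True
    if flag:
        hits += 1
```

Let's trace through this code step by step.

Initialize: arr = [8, 7, 6, 2, 9]
Initialize: flag = False
Initialize: hits = 0
Entering loop: for y in arr:
After iteration 1: y = 8, hits = 0
After iteration 2: y = 7, hits = 0
After iteration 3: y = 6, hits = 0
After iteration 4: y = 2, hits = 0
After iteration 5: y = 9, hits = 0
Loop ends.

Final answer: 0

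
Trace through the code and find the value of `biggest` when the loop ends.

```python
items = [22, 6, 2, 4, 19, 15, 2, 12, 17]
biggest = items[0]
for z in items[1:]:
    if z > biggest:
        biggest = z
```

Let's trace through this code step by step.

Initialize: items = [22, 6, 2, 4, 19, 15, 2, 12, 17]
Initialize: biggest = 22
Entering loop: for z in items[1:]:
After iteration 1: z = 6, biggest = 22
After iteration 2: z = 2, biggest = 22
After iteration 3: z = 4, biggest = 22
After iteration 4: z = 19, biggest = 22
After iteration 5: z = 15, biggest = 22
After iteration 6: z = 2, biggest = 22
After iteration 7: z = 12, biggest = 22
After iteration 8: z = 17, biggest = 22
Loop ends.

Final answer: 22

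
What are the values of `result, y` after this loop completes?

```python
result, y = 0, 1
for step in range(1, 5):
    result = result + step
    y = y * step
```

Let's trace through this code step by step.

Initialize: result = 0
Initialize: y = 1
Entering loop: for step in range(1, 5):
After iteration 1: step = 1, result = 1, y = 1
After iteration 2: step = 2, result = 3, y = 2
After iteration 3: step = 3, result = 6, y = 6
After iteration 4: step = 4, result = 10, y = 24
Loop ends.

Final answer: 10, 24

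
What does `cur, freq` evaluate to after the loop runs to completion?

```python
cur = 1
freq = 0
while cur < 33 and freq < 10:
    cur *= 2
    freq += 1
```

Let's trace through this code step by step.

Initialize: cur = 1
Initialize: freq = 0
Entering loop: while cur < 33 and freq < 10:
After iteration 1: cur = 2, freq = 1
After iteration 2: cur = 4, freq = 2
After iteration 3: cur = 8, freq = 3
After iteration 4: cur = 16, freq = 4
After iteration 5: cur = 32, freq = 5
After iteration 6: cur = 64, freq = 6
Loop ends.

Final answer: 64, 6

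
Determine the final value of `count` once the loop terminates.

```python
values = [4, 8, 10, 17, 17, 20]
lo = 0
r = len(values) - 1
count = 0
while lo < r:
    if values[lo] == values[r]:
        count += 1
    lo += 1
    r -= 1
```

Let's trace through this code step by step.

Initialize: values = [4, 8, 10, 17, 17, 20]
Initialize: lo = 0
Initialize: r = 5
Initialize: count = 0
Entering loop: while lo < r:
After iteration 1: lo = 1, r = 4, count = 0
After iteration 2: lo = 2, r = 3, count = 0
After iteration 3: lo = 3, r = 2, count = 0
Loop ends.

Final answer: 0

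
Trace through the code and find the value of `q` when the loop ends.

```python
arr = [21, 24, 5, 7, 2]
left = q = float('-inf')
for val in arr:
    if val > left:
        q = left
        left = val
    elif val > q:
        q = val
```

Let's trace through this code step by step.

Initialize: arr = [21, 24, 5, 7, 2]
Initialize: left = -inf
Initialize: q = -inf
Entering loop: for val in arr:
After iteration 1: val = 21, left = 21, q = -inf
After iteration 2: val = 24, left = 24, q = 21
After iteration 3: val = 5, left = 24, q = 21
After iteration 4: val = 7, left = 24, q = 21
After iteration 5: val = 2, left = 24, q = 21
Loop ends.

Final answer: 21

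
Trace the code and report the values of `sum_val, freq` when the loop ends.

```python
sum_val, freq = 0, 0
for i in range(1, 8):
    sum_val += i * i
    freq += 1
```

Let's trace through this code step by step.

Initialize: sum_val = 0
Initialize: freq = 0
Entering loop: for i in range(1, 8):
After iteration 1: i = 1, sum_val = 1, freq = 1
After iteration 2: i = 2, sum_val = 5, freq = 2
After iteration 3: i = 3, sum_val = 14, freq = 3
After iteration 4: i = 4, sum_val = 30, freq = 4
After iteration 5: i = 5, sum_val = 55, freq = 5
After iteration 6: i = 6, sum_val = 91, freq = 6
After iteration 7: i = 7, sum_val = 140, freq = 7
Loop ends.

Final answer: 140, 7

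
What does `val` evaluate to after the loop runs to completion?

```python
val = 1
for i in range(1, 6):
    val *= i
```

Let's trace through this code step by step.

Initialize: val = 1
Entering loop: for i in range(1, 6):
After iteration 1: i = 1, val = 1
After iteration 2: i = 2, val = 2
After iteration 3: i = 3, val = 6
After iteration 4: i = 4, val = 24
After iteration 5: i = 5, val = 120
Loop ends.

Final answer: 120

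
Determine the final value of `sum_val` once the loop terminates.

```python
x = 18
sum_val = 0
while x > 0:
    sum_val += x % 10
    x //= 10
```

Let's trace through this code step by step.

Initialize: x = 18
Initialize: sum_val = 0
Entering loop: while x > 0:
After iteration 1: x = 1, sum_val = 8
After iteration 2: x = 0, sum_val = 9
Loop ends.

Final answer: 9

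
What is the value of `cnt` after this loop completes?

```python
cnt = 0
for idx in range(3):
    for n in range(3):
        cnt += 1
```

Let's trace through this code step by step.

Initialize: cnt = 0
Entering loop: for idx in range(3):
After iteration 1: idx = 0, cnt = 3
After iteration 2: idx = 1, cnt = 6
After iteration 3: idx = 2, cnt = 9
Loop ends.

Final answer: 9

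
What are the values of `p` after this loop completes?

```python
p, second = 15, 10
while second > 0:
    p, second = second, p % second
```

Let's trace through this code step by step.

Initialize: p = 15
Initialize: second = 10
Entering loop: while second > 0:
After iteration 1: p = 10, second = 5
After iteration 2: p = 5, second = 0
Loop ends.

Final answer: 5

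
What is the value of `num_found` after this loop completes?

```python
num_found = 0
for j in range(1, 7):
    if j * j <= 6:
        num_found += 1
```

Let's trace through this code step by step.

Initialize: num_found = 0
Entering loop: for j in range(1, 7):
After iteration 1: j = 1, num_found = 1
After iteration 2: j = 2, num_found = 2
After iteration 3: j = 3, num_found = 2
After iteration 4: j = 4, num_found = 2
After iteration 5: j = 5, num_found = 2
After iteration 6: j = 6, num_found = 2
Loop ends.

Final answer: 2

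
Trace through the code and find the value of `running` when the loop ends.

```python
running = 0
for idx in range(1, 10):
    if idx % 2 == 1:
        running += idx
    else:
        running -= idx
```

Let's trace through this code step by step.

Initialize: running = 0
Entering loop: for idx in range(1, 10):
After iteration 1: idx = 1, running = 1
After iteration 2: idx = 2, running = -1
After iteration 3: idx = 3, running = 2
After iteration 4: idx = 4, running = -2
After iteration 5: idx = 5, running = 3
After iteration 6: idx = 6, running = -3
After iteration 7: idx = 7, running = 4
After iteration 8: idx = 8, running = -4
After iteration 9: idx = 9, running = 5
Loop ends.

Final answer: 5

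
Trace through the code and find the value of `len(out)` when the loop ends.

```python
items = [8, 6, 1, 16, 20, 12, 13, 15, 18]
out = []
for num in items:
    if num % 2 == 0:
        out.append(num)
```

Let's trace through this code step by step.

Initialize: items = [8, 6, 1, 16, 20, 12, 13, 15, 18]
Initialize: out = []
Entering loop: for num in items:
After iteration 1: num = 8, out = [8]
After iteration 2: num = 6, out = [8, 6]
After iteration 3: num = 1, out = [8, 6]
After iteration 4: num = 16, out = [8, 6, 16]
After iteration 5: num = 20, out = [8, 6, 16, 20]
After iteration 6: num = 12, out = [8, 6, 16, 20, 12]
After iteration 7: num = 13, out = [8, 6, 16, 20, 12]
After iteration 8: num = 15, out = [8, 6, 16, 20, 12]
After iteration 9: num = 18, out = [8, 6, 16, 20, 12, 18]
Loop ends.
len(out) = 6

Final answer: 6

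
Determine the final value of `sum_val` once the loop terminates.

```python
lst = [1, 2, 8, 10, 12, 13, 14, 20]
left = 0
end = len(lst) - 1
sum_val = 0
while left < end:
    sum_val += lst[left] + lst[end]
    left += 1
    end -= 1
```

Let's trace through this code step by step.

Initialize: lst = [1, 2, 8, 10, 12, 13, 14, 20]
Initialize: left = 0
Initialize: end = 7
Initialize: sum_val = 0
Entering loop: while left < end:
After iteration 1: left = 1, end = 6, sum_val = 21
After iteration 2: left = 2, end = 5, sum_val = 37
After iteration 3: left = 3, end = 4, sum_val = 58
After iteration 4: left = 4, end = 3, sum_val = 80
Loop ends.

Final answer: 80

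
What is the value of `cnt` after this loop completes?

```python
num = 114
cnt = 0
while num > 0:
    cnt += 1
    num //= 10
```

Let's trace through this code step by step.

Initialize: num = 114
Initialize: cnt = 0
Entering loop: while num > 0:
After iteration 1: num = 11, cnt = 1
After iteration 2: num = 1, cnt = 2
After iteration 3: num = 0, cnt = 3
Loop ends.

Final answer: 3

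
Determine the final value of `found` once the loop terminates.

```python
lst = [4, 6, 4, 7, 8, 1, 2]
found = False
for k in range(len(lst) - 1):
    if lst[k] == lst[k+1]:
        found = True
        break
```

Let's trace through this code step by step.

Initialize: lst = [4, 6, 4, 7, 8, 1, 2]
Initialize: found = False
Entering loop: for k in range(len(lst) - 1):
After iteration 1: k = 0, found = False
After iteration 2: k = 1, found = False
After iteration 3: k = 2, found = False
After iteration 4: k = 3, found = False
After iteration 5: k = 4, found = False
After iteration 6: k = 5, found = False
Loop ends.

Final answer: False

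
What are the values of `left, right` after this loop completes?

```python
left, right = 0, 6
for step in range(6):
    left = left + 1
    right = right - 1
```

Let's trace through this code step by step.

Initialize: left = 0
Initialize: right = 6
Entering loop: for step in range(6):
After iteration 1: step = 0, left = 1, right = 5
After iteration 2: step = 1, left = 2, right = 4
After iteration 3: step = 2, left = 3, right = 3
After iteration 4: step = 3, left = 4, right = 2
After iteration 5: step = 4, left = 5, right = 1
After iteration 6: step = 5, left = 6, right = 0
Loop ends.

Final answer: 6, 0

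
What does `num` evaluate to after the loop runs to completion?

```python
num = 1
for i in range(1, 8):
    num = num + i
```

Let's trace through this code step by step.

Initialize: num = 1
Entering loop: for i in range(1, 8):
After iteration 1: i = 1, num = 2
After iteration 2: i = 2, num = 4
After iteration 3: i = 3, num = 7
After iteration 4: i = 4, num = 11
After iteration 5: i = 5, num = 16
After iteration 6: i = 6, num = 22
After iteration 7: i = 7, num = 29
Loop ends.

Final answer: 29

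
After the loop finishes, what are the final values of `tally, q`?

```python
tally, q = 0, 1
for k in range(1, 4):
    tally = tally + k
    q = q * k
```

Let's trace through this code step by step.

Initialize: tally = 0
Initialize: q = 1
Entering loop: for k in range(1, 4):
After iteration 1: k = 1, tally = 1, q = 1
After iteration 2: k = 2, tally = 3, q = 2
After iteration 3: k = 3, tally = 6, q = 6
Loop ends.

Final answer: 6, 6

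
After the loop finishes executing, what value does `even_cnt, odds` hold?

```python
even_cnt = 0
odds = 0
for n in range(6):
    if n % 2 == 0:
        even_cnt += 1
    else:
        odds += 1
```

Let's trace through this code step by step.

Initialize: even_cnt = 0
Initialize: odds = 0
Entering loop: for n in range(6):
After iteration 1: n = 0, even_cnt = 1, odds = 0
After iteration 2: n = 1, even_cnt = 1, odds = 1
After iteration 3: n = 2, even_cnt = 2, odds = 1
After iteration 4: n = 3, even_cnt = 2, odds = 2
After iteration 5: n = 4, even_cnt = 3, odds = 2
After iteration 6: n = 5, even_cnt = 3, odds = 3
Loop ends.

Final answer: 3, 3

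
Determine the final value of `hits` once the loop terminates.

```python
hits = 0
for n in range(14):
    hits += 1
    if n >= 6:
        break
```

Let's trace through this code step by step.

Initialize: hits = 0
Entering loop: for n in range(14):
After iteration 1: n = 0, hits = 1
After iteration 2: n = 1, hits = 2
After iteration 3: n = 2, hits = 3
After iteration 4: n = 3, hits = 4
After iteration 5: n = 4, hits = 5
After iteration 6: n = 5, hits = 6
After iteration 7: n = 6, hits = 7
Loop ends.

Final answer: 7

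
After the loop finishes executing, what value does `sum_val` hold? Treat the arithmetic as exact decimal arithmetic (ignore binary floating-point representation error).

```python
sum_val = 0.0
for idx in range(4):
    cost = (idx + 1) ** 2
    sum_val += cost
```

Let's trace through this code step by step.

Initialize: sum_val = 0.0
Entering loop: for idx in range(4):
After iteration 1: idx = 0, sum_val = 1.0, cost = 1
After iteration 2: idx = 1, sum_val = 5.0, cost = 4
After iteration 3: idx = 2, sum_val = 14.0, cost = 9
After iteration 4: idx = 3, sum_val = 30.0, cost = 16
Loop ends.

Final answer: 30.0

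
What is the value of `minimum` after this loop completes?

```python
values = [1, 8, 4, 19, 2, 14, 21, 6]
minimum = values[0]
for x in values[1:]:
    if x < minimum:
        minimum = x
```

Let's trace through this code step by step.

Initialize: values = [1, 8, 4, 19, 2, 14, 21, 6]
Initialize: minimum = 1
Entering loop: for x in values[1:]:
After iteration 1: x = 8, minimum = 1
After iteration 2: x = 4, minimum = 1
After iteration 3: x = 19, minimum = 1
After iteration 4: x = 2, minimum = 1
After iteration 5: x = 14, minimum = 1
After iteration 6: x = 21, minimum = 1
After iteration 7: x = 6, minimum = 1
Loop ends.

Final answer: 1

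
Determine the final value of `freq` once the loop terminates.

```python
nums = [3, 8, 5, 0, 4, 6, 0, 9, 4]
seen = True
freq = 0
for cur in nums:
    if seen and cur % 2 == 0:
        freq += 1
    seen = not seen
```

Let's trace through this code step by step.

Initialize: nums = [3, 8, 5, 0, 4, 6, 0, 9, 4]
Initialize: seen = True
Initialize: freq = 0
Entering loop: for cur in nums:
After iteration 1: cur = 3, seen = False, freq = 0
After iteration 2: cur = 8, seen = True, freq = 0
After iteration 3: cur = 5, seen = False, freq = 0
After iteration 4: cur = 0, seen = True, freq = 0
After iteration 5: cur = 4, seen = False, freq = 1
After iteration 6: cur = 6, seen = True, freq = 1
After iteration 7: cur = 0, seen = False, freq = 2
After iteration 8: cur = 9, seen = True, freq = 2
After iteration 9: cur = 4, seen = False, freq = 3
Loop ends.

Final answer: 3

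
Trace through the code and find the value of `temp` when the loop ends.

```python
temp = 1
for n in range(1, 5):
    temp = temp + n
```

Let's trace through this code step by step.

Initialize: temp = 1
Entering loop: for n in range(1, 5):
After iteration 1: n = 1, temp = 2
After iteration 2: n = 2, temp = 4
After iteration 3: n = 3, temp = 7
After iteration 4: n = 4, temp = 11
Loop ends.

Final answer: 11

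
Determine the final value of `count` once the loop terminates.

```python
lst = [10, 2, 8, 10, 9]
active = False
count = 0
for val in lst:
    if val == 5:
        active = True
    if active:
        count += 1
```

Let's trace through this code step by step.

Initialize: lst = [10, 2, 8, 10, 9]
Initialize: active = False
Initialize: count = 0
Entering loop: for val in lst:
After iteration 1: val = 10, count = 0
After iteration 2: val = 2, count = 0
After iteration 3: val = 8, count = 0
After iteration 4: val = 10, count = 0
After iteration 5: val = 9, count = 0
Loop ends.

Final answer: 0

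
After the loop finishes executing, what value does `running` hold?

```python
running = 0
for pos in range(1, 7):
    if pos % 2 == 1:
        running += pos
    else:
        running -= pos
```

Let's trace through this code step by step.

Initialize: running = 0
Entering loop: for pos in range(1, 7):
After iteration 1: pos = 1, running = 1
After iteration 2: pos = 2, running = -1
After iteration 3: pos = 3, running = 2
After iteration 4: pos = 4, running = -2
After iteration 5: pos = 5, running = 3
After iteration 6: pos = 6, running = -3
Loop ends.

Final answer: -3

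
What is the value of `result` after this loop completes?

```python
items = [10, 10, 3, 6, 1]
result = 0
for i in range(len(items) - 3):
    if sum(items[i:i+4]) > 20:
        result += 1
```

Let's trace through this code step by step.

Initialize: items = [10, 10, 3, 6, 1]
Initialize: result = 0
Entering loop: for i in range(len(items) - 3):
After iteration 1: i = 0, result = 1
After iteration 2: i = 1, result = 1
Loop ends.

Final answer: 1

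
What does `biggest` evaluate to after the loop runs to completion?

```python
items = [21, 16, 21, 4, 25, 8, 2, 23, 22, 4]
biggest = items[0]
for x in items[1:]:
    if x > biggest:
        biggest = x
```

Let's trace through this code step by step.

Initialize: items = [21, 16, 21, 4, 25, 8, 2, 23, 22, 4]
Initialize: biggest = 21
Entering loop: for x in items[1:]:
After iteration 1: x = 16, biggest = 21
After iteration 2: x = 21, biggest = 21
After iteration 3: x = 4, biggest = 21
After iteration 4: x = 25, biggest = 25
After iteration 5: x = 8, biggest = 25
After iteration 6: x = 2, biggest = 25
After iteration 7: x = 23, biggest = 25
After iteration 8: x = 22, biggest = 25
After iteration 9: x = 4, biggest = 25
Loop ends.

Final answer: 25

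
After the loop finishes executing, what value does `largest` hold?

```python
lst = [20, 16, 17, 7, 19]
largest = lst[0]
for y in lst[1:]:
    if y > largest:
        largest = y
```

Let's trace through this code step by step.

Initialize: lst = [20, 16, 17, 7, 19]
Initialize: largest = 20
Entering loop: for y in lst[1:]:
After iteration 1: y = 16, largest = 20
After iteration 2: y = 17, largest = 20
After iteration 3: y = 7, largest = 20
After iteration 4: y = 19, largest = 20
Loop ends.

Final answer: 20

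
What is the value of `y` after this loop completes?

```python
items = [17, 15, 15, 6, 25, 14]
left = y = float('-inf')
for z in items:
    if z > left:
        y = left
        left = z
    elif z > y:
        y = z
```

Let's trace through this code step by step.

Initialize: items = [17, 15, 15, 6, 25, 14]
Initialize: left = -inf
Initialize: y = -inf
Entering loop: for z in items:
After iteration 1: z = 17, left = 17, y = -inf
After iteration 2: z = 15, left = 17, y = 15
After iteration 3: z = 15, left = 17, y = 15
After iteration 4: z = 6, left = 17, y = 15
After iteration 5: z = 25, left = 25, y = 17
After iteration 6: z = 14, left = 25, y = 17
Loop ends.

Final answer: 17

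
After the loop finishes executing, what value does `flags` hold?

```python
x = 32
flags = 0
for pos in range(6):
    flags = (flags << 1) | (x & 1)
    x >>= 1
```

Let's trace through this code step by step.

Initialize: x = 32
Initialize: flags = 0
Entering loop: for pos in range(6):
After iteration 1: pos = 0, x = 16, flags = 0
After iteration 2: pos = 1, x = 8, flags = 0
After iteration 3: pos = 2, x = 4, flags = 0
After iteration 4: pos = 3, x = 2, flags = 0
After iteration 5: pos = 4, x = 1, flags = 0
After iteration 6: pos = 5, x = 0, flags = 1
Loop ends.

Final answer: 1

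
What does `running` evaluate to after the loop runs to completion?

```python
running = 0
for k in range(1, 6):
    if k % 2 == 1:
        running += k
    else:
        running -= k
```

Let's trace through this code step by step.

Initialize: running = 0
Entering loop: for k in range(1, 6):
After iteration 1: k = 1, running = 1
After iteration 2: k = 2, running = -1
After iteration 3: k = 3, running = 2
After iteration 4: k = 4, running = -2
After iteration 5: k = 5, running = 3
Loop ends.

Final answer: 3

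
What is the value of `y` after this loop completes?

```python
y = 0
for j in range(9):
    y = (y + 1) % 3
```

Let's trace through this code step by step.

Initialize: y = 0
Entering loop: for j in range(9):
After iteration 1: j = 0, y = 1
After iteration 2: j = 1, y = 2
After iteration 3: j = 2, y = 0
After iteration 4: j = 3, y = 1
After iteration 5: j = 4, y = 2
After iteration 6: j = 5, y = 0
After iteration 7: j = 6, y = 1
After iteration 8: j = 7, y = 2
After iteration 9: j = 8, y = 0
Loop ends.

Final answer: 0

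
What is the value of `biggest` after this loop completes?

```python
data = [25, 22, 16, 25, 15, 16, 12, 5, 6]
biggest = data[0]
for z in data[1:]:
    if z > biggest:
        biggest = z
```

Let's trace through this code step by step.

Initialize: data = [25, 22, 16, 25, 15, 16, 12, 5, 6]
Initialize: biggest = 25
Entering loop: for z in data[1:]:
After iteration 1: z = 22, biggest = 25
After iteration 2: z = 16, biggest = 25
After iteration 3: z = 25, biggest = 25
After iteration 4: z = 15, biggest = 25
After iteration 5: z = 16, biggest = 25
After iteration 6: z = 12, biggest = 25
After iteration 7: z = 5, biggest = 25
After iteration 8: z = 6, biggest = 25
Loop ends.

Final answer: 25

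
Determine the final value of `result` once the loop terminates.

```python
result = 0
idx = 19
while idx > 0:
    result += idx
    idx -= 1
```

Let's trace through this code step by step.

Initialize: result = 0
Initialize: idx = 19
Entering loop: while idx > 0:
After iteration 1: result = 19, idx = 18
After iteration 2: result = 37, idx = 17
After iteration 3: result = 54, idx = 16
After iteration 4: result = 70, idx = 15
After iteration 5: result = 85, idx = 14
After iteration 6: result = 99, idx = 13
After iteration 7: result = 112, idx = 12
After iteration 8: result = 124, idx = 11
After iteration 9: result = 135, idx = 10
After iteration 10: result = 145, idx = 9
After iteration 11: result = 154, idx = 8
After iteration 12: result = 162, idx = 7
After iteration 13: result = 169, idx = 6
After iteration 14: result = 175, idx = 5
After iteration 15: result = 180, idx = 4
After iteration 16: result = 184, idx = 3
After iteration 17: result = 187, idx = 2
After iteration 18: result = 189, idx = 1
After iteration 19: result = 190, idx = 0
Loop ends.

Final answer: 190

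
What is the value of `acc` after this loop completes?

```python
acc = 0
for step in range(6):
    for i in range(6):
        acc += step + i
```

Let's trace through this code step by step.

Initialize: acc = 0
Entering loop: for step in range(6):
After iteration 1: step = 0, acc = 15
After iteration 2: step = 1, acc = 36
After iteration 3: step = 2, acc = 63
After iteration 4: step = 3, acc = 96
After iteration 5: step = 4, acc = 135
After iteration 6: step = 5, acc = 180
Loop ends.

Final answer: 180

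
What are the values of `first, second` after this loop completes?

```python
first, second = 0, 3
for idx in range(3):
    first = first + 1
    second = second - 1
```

Let's trace through this code step by step.

Initialize: first = 0
Initialize: second = 3
Entering loop: for idx in range(3):
After iteration 1: idx = 0, first = 1, second = 2
After iteration 2: idx = 1, first = 2, second = 1
After iteration 3: idx = 2, first = 3, second = 0
Loop ends.

Final answer: 3, 0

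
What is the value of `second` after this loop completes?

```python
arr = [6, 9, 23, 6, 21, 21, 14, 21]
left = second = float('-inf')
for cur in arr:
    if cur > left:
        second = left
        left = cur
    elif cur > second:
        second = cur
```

Let's trace through this code step by step.

Initialize: arr = [6, 9, 23, 6, 21, 21, 14, 21]
Initialize: left = -inf
Initialize: second = -inf
Entering loop: for cur in arr:
After iteration 1: cur = 6, left = 6, second = -inf
After iteration 2: cur = 9, left = 9, second = 6
After iteration 3: cur = 23, left = 23, second = 9
After iteration 4: cur = 6, left = 23, second = 9
After iteration 5: cur = 21, left = 23, second = 21
After iteration 6: cur = 21, left = 23, second = 21
After iteration 7: cur = 14, left = 23, second = 21
After iteration 8: cur = 21, left = 23, second = 21
Loop ends.

Final answer: 21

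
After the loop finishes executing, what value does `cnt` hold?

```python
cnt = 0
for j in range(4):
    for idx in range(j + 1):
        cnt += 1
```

Let's trace through this code step by step.

Initialize: cnt = 0
Entering loop: for j in range(4):
After iteration 1: j = 0, cnt = 1, idx = 0
After iteration 2: j = 1, cnt = 3, idx = 1
After iteration 3: j = 2, cnt = 6, idx = 2
After iteration 4: j = 3, cnt = 10, idx = 3
Loop ends.

Final answer: 10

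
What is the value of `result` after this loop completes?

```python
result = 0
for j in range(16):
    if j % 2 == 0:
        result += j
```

Let's trace through this code step by step.

Initialize: result = 0
Entering loop: for j in range(16):
After iteration 1: j = 0, result = 0
After iteration 2: j = 1, result = 0
After iteration 3: j = 2, result = 2
After iteration 4: j = 3, result = 2
After iteration 5: j = 4, result = 6
After iteration 6: j = 5, result = 6
After iteration 7: j = 6, result = 12
After iteration 8: j = 7, result = 12
After iteration 9: j = 8, result = 20
After iteration 10: j = 9, result = 20
After iteration 11: j = 10, result = 30
After iteration 12: j = 11, result = 30
After iteration 13: j = 12, result = 42
After iteration 14: j = 13, result = 42
After iteration 15: j = 14, result = 56
After iteration 16: j = 15, result = 56
Loop ends.

Final answer: 56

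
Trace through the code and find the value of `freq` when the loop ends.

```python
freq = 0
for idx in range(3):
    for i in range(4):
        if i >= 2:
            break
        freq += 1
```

Let's trace through this code step by step.

Initialize: freq = 0
Entering loop: for idx in range(3):
After iteration 1: idx = 0, freq = 2
After iteration 2: idx = 1, freq = 4
After iteration 3: idx = 2, freq = 6
Loop ends.

Final answer: 6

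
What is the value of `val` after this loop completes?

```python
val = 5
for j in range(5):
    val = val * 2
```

Let's trace through this code step by step.

Initialize: val = 5
Entering loop: for j in range(5):
After iteration 1: j = 0, val = 10
After iteration 2: j = 1, val = 20
After iteration 3: j = 2, val = 40
After iteration 4: j = 3, val = 80
After iteration 5: j = 4, val = 160
Loop ends.

Final answer: 160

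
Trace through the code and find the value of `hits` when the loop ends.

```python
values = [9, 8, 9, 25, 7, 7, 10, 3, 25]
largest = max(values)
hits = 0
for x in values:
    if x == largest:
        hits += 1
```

Let's trace through this code step by step.

Initialize: values = [9, 8, 9, 25, 7, 7, 10, 3, 25]
Initialize: largest = 25
Initialize: hits = 0
Entering loop: for x in values:
After iteration 1: x = 9, hits = 0
After iteration 2: x = 8, hits = 0
After iteration 3: x = 9, hits = 0
After iteration 4: x = 25, hits = 1
After iteration 5: x = 7, hits = 1
After iteration 6: x = 7, hits = 1
After iteration 7: x = 10, hits = 1
After iteration 8: x = 3, hits = 1
After iteration 9: x = 25, hits = 2
Loop ends.

Final answer: 2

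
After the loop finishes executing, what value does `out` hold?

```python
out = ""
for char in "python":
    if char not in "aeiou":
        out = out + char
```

Let's trace through this code step by step.

Initialize: out = ''
Entering loop: for char in "python":
After iteration 1: char = 'p', out = 'p'
After iteration 2: char = 'y', out = 'py'
After iteration 3: char = 't', out = 'pyt'
After iteration 4: char = 'h', out = 'pyth'
After iteration 5: char = 'o', out = 'pyth'
After iteration 6: char = 'n', out = 'pythn'
Loop ends.

Final answer: 'pythn'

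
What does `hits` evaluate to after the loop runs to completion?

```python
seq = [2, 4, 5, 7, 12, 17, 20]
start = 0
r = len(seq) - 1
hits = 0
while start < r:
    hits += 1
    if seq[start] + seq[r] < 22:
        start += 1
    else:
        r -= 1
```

Let's trace through this code step by step.

Initialize: seq = [2, 4, 5, 7, 12, 17, 20]
Initialize: start = 0
Initialize: r = 6
Initialize: hits = 0
Entering loop: while start < r:
After iteration 1: start = 0, r = 5, hits = 1
After iteration 2: start = 1, r = 5, hits = 2
After iteration 3: start = 2, r = 5, hits = 3
After iteration 4: start = 2, r = 4, hits = 4
After iteration 5: start = 3, r = 4, hits = 5
After iteration 6: start = 4, r = 4, hits = 6
Loop ends.

Final answer: 6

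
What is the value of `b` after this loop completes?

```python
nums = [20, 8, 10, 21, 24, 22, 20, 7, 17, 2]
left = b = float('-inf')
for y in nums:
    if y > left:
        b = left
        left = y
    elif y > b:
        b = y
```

Let's trace through this code step by step.

Initialize: nums = [20, 8, 10, 21, 24, 22, 20, 7, 17, 2]
Initialize: left = -inf
Initialize: b = -inf
Entering loop: for y in nums:
After iteration 1: y = 20, left = 20, b = -inf
After iteration 2: y = 8, left = 20, b = 8
After iteration 3: y = 10, left = 20, b = 10
After iteration 4: y = 21, left = 21, b = 20
After iteration 5: y = 24, left = 24, b = 21
After iteration 6: y = 22, left = 24, b = 22
After iteration 7: y = 20, left = 24, b = 22
After iteration 8: y = 7, left = 24, b = 22
After iteration 9: y = 17, left = 24, b = 22
After iteration 10: y = 2, left = 24, b = 22
Loop ends.

Final answer: 22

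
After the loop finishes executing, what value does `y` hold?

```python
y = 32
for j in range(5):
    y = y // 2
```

Let's trace through this code step by step.

Initialize: y = 32
Entering loop: for j in range(5):
After iteration 1: j = 0, y = 16
After iteration 2: j = 1, y = 8
After iteration 3: j = 2, y = 4
After iteration 4: j = 3, y = 2
After iteration 5: j = 4, y = 1
Loop ends.

Final answer: 1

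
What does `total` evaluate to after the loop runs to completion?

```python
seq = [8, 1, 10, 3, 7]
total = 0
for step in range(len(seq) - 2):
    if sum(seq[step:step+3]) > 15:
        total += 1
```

Let's trace through this code step by step.

Initialize: seq = [8, 1, 10, 3, 7]
Initialize: total = 0
Entering loop: for step in range(len(seq) - 2):
After iteration 1: step = 0, total = 1
After iteration 2: step = 1, total = 1
After iteration 3: step = 2, total = 2
Loop ends.

Final answer: 2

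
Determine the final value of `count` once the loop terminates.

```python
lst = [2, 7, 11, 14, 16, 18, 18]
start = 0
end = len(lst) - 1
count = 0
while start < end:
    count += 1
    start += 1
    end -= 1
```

Let's trace through this code step by step.

Initialize: lst = [2, 7, 11, 14, 16, 18, 18]
Initialize: start = 0
Initialize: end = 6
Initialize: count = 0
Entering loop: while start < end:
After iteration 1: start = 1, end = 5, count = 1
After iteration 2: start = 2, end = 4, count = 2
After iteration 3: start = 3, end = 3, count = 3
Loop ends.

Final answer: 3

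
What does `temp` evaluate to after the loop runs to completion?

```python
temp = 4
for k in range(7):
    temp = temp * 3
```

Let's trace through this code step by step.

Initialize: temp = 4
Entering loop: for k in range(7):
After iteration 1: k = 0, temp = 12
After iteration 2: k = 1, temp = 36
After iteration 3: k = 2, temp = 108
After iteration 4: k = 3, temp = 324
After iteration 5: k = 4, temp = 972
After iteration 6: k = 5, temp = 2916
After iteration 7: k = 6, temp = 8748
Loop ends.

Final answer: 8748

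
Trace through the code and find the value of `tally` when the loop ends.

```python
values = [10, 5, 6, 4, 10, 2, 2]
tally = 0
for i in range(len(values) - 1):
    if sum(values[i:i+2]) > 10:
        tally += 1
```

Let's trace through this code step by step.

Initialize: values = [10, 5, 6, 4, 10, 2, 2]
Initialize: tally = 0
Entering loop: for i in range(len(values) - 1):
After iteration 1: i = 0, tally = 1
After iteration 2: i = 1, tally = 2
After iteration 3: i = 2, tally = 2
After iteration 4: i = 3, tally = 3
After iteration 5: i = 4, tally = 4
After iteration 6: i = 5, tally = 4
Loop ends.

Final answer: 4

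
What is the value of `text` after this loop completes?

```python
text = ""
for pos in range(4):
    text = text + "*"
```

Let's trace through this code step by step.

Initialize: text = ''
Entering loop: for pos in range(4):
After iteration 1: pos = 0, text = '*'
After iteration 2: pos = 1, text = '**'
After iteration 3: pos = 2, text = '***'
After iteration 4: pos = 3, text = '****'
Loop ends.

Final answer: '****'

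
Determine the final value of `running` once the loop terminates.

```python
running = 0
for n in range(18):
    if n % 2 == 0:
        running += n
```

Let's trace through this code step by step.

Initialize: running = 0
Entering loop: for n in range(18):
After iteration 1: n = 0, running = 0
After iteration 2: n = 1, running = 0
After iteration 3: n = 2, running = 2
After iteration 4: n = 3, running = 2
After iteration 5: n = 4, running = 6
After iteration 6: n = 5, running = 6
After iteration 7: n = 6, running = 12
After iteration 8: n = 7, running = 12
After iteration 9: n = 8, running = 20
After iteration 10: n = 9, running = 20
After iteration 11: n = 10, running = 30
After iteration 12: n = 11, running = 30
After iteration 13: n = 12, running = 42
After iteration 14: n = 13, running = 42
After iteration 15: n = 14, running = 56
After iteration 16: n = 15, running = 56
After iteration 17: n = 16, running = 72
After iteration 18: n = 17, running = 72
Loop ends.

Final answer: 72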